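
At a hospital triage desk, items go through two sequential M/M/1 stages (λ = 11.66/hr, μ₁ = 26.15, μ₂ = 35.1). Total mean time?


Each node sees arrival rate λ = 11.66/hr (tandem ⇒ throughput preserved).
W₁ = 1/(μ₁−λ) = 1/(26.15−11.66) = 0.06901 hr
W₂ = 1/(μ₂−λ) = 1/(35.1−11.66) = 0.04266 hr
W_total = W₁ + W₂ = 0.06901 + 0.04266 = 0.11168 hr

Final: 0.11168 hr


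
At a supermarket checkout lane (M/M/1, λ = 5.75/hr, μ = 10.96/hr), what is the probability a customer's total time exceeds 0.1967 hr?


W ~ Exponential(μ−λ) for M/M/1.
μ − λ = 10.96 − 5.75 = 5.2100
P(W > t) = e^{−(μ−λ)t} = e^{−1.0248} = 0.358866

Final: 0.358866


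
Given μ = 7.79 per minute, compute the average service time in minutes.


Mean service time = 1/μ = 1/7.79 minute = 0.12837 minute
In minutes: 0.12837 × 1 = 0.1284 min

Final: 0.1284 min


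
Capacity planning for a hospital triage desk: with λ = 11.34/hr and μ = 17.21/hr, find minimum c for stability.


Stability requires cμ > λ ⇔ c > λ/μ.
λ/μ = 11.34/17.21 = 0.6589
Minimum integer c = ⌊0.6589⌋ + 1 = 1
Check: 1·17.21 = 17.21 > 11.34, while 0·17.21 = 0.00 ≤ 11.34

Final: 1 servers


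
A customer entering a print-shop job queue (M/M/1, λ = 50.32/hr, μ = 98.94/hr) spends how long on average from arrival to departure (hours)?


W = 1/(μ−λ) = 1/(98.94 − 50.32) = 1/48.62 = 0.02057 hr

Final: 0.02057 hr


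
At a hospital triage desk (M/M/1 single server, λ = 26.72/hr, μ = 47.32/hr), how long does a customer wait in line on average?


ρ = 26.72/47.32 = 0.5647
Wq = ρ/(μ−λ) = 0.5647/(47.32 − 26.72) = 0.5647/20.60 = 0.02741 hr

Final: 0.02741 hr


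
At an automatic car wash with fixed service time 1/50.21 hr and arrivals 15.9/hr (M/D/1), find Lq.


ρ = 15.9/50.21 = 0.3167
M/D/1: Lq = ρ²/(2(1−ρ)) = 0.1003/(2·0.6833) = 0.07338

Final: 0.07338


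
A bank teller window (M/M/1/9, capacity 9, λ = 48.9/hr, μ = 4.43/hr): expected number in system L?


ρ = 48.9/4.43 = 11.0384
L = ρ[1 − (K+1)ρ^K + Kρ^(K+1)] / [(1−ρ)(1−ρ^(K+1))]
Numerator: 11.0384·(1 − 10·2433022897.231909 + 9·26856618436.713402) = 2399514577268.637695
Denominator: (-10.0384)·(-26856618435.713402) = 269596799511.551910
L = 2399514577268.637695/269596799511.551910 = 8.9004

Final: 8.9004


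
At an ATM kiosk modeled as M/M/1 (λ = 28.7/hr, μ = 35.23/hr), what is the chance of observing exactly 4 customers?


ρ = 28.7/35.23 = 0.8146
P_n = (1−ρ)·ρ^n = (1 − 0.8146)·0.8146^4 = 0.1854·0.440430 = 0.081635

Final: 0.081635


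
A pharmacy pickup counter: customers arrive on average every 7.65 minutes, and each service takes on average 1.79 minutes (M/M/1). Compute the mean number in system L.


λ = 60/7.65 = 7.8431 /hr
μ = 60/1.79 = 33.5196 /hr
ρ = λ/μ = 7.8431/33.5196 = 0.2340
L = ρ/(1−ρ) = 0.2340/0.7660 = 0.3055

Final: 0.3055


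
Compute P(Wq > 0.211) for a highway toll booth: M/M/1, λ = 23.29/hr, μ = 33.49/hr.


ρ = 23.29/33.49 = 0.6954
P(Wq > t) = ρ·e^{−(μ−λ)t} = 0.6954·e^{−2.1522}
= 0.6954·0.116228 = 0.080829

Final: 0.080829


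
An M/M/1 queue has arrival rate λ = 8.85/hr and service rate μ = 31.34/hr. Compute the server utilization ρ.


ρ = λ/μ = 8.85/31.34 = 0.2824

Final: 0.2824


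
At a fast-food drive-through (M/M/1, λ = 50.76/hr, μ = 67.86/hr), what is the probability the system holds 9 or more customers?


ρ = 50.76/67.86 = 0.7480
P(N ≥ n) = ρ^n = 0.7480^9 = 0.073311

Final: 0.073311


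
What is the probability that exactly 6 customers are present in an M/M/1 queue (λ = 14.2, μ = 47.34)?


ρ = 14.2/47.34 = 0.3000
P_n = (1−ρ)·ρ^n = (1 − 0.3000)·0.3000^6 = 0.7000·0.0007284 = 0.0005099

Final: 0.0005099


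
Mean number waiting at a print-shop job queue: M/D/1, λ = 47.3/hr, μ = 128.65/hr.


ρ = 47.3/128.65 = 0.3677
M/D/1: Lq = ρ²/(2(1−ρ)) = 0.1352/(2·0.6323) = 0.10689

Final: 0.10689


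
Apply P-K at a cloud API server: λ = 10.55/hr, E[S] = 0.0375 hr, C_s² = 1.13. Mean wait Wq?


ρ = λ·E[S] = 10.55·0.0375 = 0.3956
E[S²] = E[S]²(1+C_s²) = 0.0375²·(1+1.13) = 0.002995
Wq = λ·E[S²]/(2(1−ρ)) = 10.55·0.002995/(2·0.6044) = 0.02614 hr

Final: 0.02614 hr


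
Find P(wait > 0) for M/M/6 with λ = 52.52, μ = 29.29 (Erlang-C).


a = λ/μ = 1.7931; ρ = a/6 = 0.2989
P₀ = 0.166317 (from M/M/c formula)
C(c,a) = [a^c/(c!(1−ρ))]·P₀ = [33.23779/(720·0.7011)]·0.166317
= 0.06584·0.166317 = 0.010950

Final: 0.010950


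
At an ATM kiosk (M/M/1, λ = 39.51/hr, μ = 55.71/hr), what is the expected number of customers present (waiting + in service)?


ρ = λ/μ = 39.51/55.71 = 0.7092
L = ρ/(1−ρ) = 0.7092/(1 − 0.7092) = 0.7092/0.2908 = 2.4389

Final: 2.4389


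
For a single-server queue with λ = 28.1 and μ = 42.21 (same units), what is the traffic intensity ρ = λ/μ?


ρ = λ/μ = 28.1/42.21 = 0.6657

Final: 0.6657


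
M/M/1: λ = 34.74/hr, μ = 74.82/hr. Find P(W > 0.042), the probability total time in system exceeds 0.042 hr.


W ~ Exponential(μ−λ) for M/M/1.
μ − λ = 74.82 − 34.74 = 40.0800
P(W > t) = e^{−(μ−λ)t} = e^{−1.6834} = 0.185749

Final: 0.185749


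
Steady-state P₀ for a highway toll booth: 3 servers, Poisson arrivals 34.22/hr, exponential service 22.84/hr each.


a = λ/μ = 34.22/22.84 = 1.4982; ρ = a/c = 0.4994
Σ_{k=0}^{2} a^k/k! (terms k=0..2) = 1.00000 + 1.49825 + 1.12237 = 3.62062
Tail: a^3/(3!(1−ρ)) = 3.36319/(6·0.5006) = 1.11976
P₀ = 1/(3.62062 + 1.11976) = 1/4.74038 = 0.210954

Final: 0.210954


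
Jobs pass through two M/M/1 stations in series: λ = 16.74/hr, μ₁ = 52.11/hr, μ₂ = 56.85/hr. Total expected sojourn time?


Each node sees arrival rate λ = 16.74/hr (tandem ⇒ throughput preserved).
W₁ = 1/(μ₁−λ) = 1/(52.11−16.74) = 0.02827 hr
W₂ = 1/(μ₂−λ) = 1/(56.85−16.74) = 0.02493 hr
W_total = W₁ + W₂ = 0.02827 + 0.02493 = 0.05320 hr

Final: 0.05320 hr


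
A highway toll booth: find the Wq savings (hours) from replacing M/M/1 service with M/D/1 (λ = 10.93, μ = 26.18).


ρ = 10.93/26.18 = 0.4175
Wq(M/M/1) = ρ/(μ−λ) = 0.4175/15.25 = 0.02738 hr
Wq(M/D/1) = ρ/(2(μ−λ)) = 0.01369 hr
Savings = 0.02738 − 0.01369 = 0.01369 hr

Final: 0.01369 hr


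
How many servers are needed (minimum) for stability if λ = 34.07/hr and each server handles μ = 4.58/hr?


Stability requires cμ > λ ⇔ c > λ/μ.
λ/μ = 34.07/4.58 = 7.4389
Minimum integer c = ⌊7.4389⌋ + 1 = 8
Check: 8·4.58 = 36.64 > 34.07, while 7·4.58 = 32.06 ≤ 34.07

Final: 8 servers


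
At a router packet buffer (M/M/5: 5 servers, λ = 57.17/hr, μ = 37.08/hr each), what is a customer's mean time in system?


a = 1.5418; ρ = 0.3084; P₀ = 0.213600
Lq = P₀·a^c·ρ/(c!(1−ρ)²) = 0.009997
Wq = Lq/λ = 0.009997/57.17 = 0.0001749 hr
W = Wq + 1/μ = 0.0001749 + 0.02697 = 0.02714 hr

Final: 0.02714 hr


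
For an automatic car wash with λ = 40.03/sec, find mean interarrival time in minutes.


Mean interarrival time = 1/λ = 1/40.03 second = 0.02498 second
In minutes: 0.02498 × 0.0166667 = 0.0004164 min

Final: 0.0004164 min


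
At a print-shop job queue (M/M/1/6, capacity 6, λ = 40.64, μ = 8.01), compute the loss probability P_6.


ρ = λ/μ = 40.64/8.01 = 5.0737
P_K = (1−ρ)ρ^K/(1−ρ^(K+1)) = (-4.0737·17057.960293)/(1 − 86546.255471)
= -69488.295178/-86545.255471 = 0.802913

Final: 0.802913


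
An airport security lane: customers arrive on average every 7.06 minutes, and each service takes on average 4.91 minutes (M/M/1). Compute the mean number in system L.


λ = 60/7.06 = 8.4986 /hr
μ = 60/4.91 = 12.2200 /hr
ρ = λ/μ = 8.4986/12.2200 = 0.6955
L = ρ/(1−ρ) = 0.6955/0.3045 = 2.2837

Final: 2.2837


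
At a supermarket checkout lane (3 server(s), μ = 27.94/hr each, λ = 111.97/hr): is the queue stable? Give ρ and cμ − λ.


Total capacity cμ = 3·27.94 = 83.82/hr
ρ = λ/(cμ) = 111.97/83.82 = 1.3358
Stable ⇔ ρ < 1: NO
Spare capacity = cμ − λ = 83.82 − 111.97 = -28.15/hr

Final: ρ = 1.3358; unstable; margin = -28.15/hr


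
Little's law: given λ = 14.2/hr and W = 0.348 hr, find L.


L = λW = 14.2·0.348 = 4.9416

Final: 4.9416


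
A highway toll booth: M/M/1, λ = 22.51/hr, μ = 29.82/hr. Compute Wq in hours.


ρ = 22.51/29.82 = 0.7549
Wq = ρ/(μ−λ) = 0.7549/(29.82 − 22.51) = 0.7549/7.31 = 0.1033 hr

Final: 0.1033 hr


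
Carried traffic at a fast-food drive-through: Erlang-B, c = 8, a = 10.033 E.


B(8,10.033) = 0.339860 (Erlang-B)
Carried load = a(1 − B) = 10.033·(1 − 0.339860) = 10.033·0.660140 = 6.6232 E

Final: 6.6232 Erlangs


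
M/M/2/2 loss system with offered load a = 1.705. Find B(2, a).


B(c,a) = (a^c/c!) / Σ_{k=0}^{c} a^k/k!
a^2/2! = 1.453513
Σ terms (k=0..2): 1.00000 + 1.70500 + 1.45351 = 4.158513
B = 1.453513/4.158513 = 0.349527

Final: 0.349527


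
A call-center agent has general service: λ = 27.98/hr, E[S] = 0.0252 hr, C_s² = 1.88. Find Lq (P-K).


ρ = λ·E[S] = 27.98·0.0252 = 0.7051
Lq = ρ²(1+C_s²)/(2(1−ρ)) = 0.4972·(1+1.88)/(2·0.2949)
= 0.4972·2.8800/0.5898 = 2.42761

Final: 2.42761


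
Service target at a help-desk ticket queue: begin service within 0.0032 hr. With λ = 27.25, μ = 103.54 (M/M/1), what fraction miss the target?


ρ = 27.25/103.54 = 0.2632
P(Wq > t) = ρ·e^{−(μ−λ)t} = 0.2632·e^{−0.2441}
= 0.2632·0.783387 = 0.206174

Final: 0.206174


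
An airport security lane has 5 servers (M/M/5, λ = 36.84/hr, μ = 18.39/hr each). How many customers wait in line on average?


a = λ/μ = 2.0033; ρ = a/5 = 0.4007
P₀ = 0.133882
Lq = P₀·a^c·ρ / (c!·(1−ρ)²) = 0.133882·32.26186·0.4007/(120·0.35922)
= 0.04015

Final: 0.04015


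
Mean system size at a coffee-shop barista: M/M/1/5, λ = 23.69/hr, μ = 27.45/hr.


ρ = 23.69/27.45 = 0.8630
L = ρ[1 − (K+1)ρ^K + Kρ^(K+1)] / [(1−ρ)(1−ρ^(K+1))]
Numerator: 0.8630·(1 − 6·0.478755 + 5·0.413177) = 0.166869
Denominator: (0.1370)·(0.586823) = 0.080381
L = 0.166869/0.080381 = 2.0760

Final: 2.0760


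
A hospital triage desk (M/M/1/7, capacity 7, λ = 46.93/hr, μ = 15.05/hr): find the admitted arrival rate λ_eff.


ρ = 3.1183; P_K = (1−ρ)ρ^7/(1−ρ^8) = 0.679386
λ_eff = λ(1 − P_K) = 46.93·(1 − 0.679386) = 46.93·0.320614 = 15.0464 /hr

Final: 15.0464 /hr


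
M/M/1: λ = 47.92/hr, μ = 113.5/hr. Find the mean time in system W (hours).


W = 1/(μ−λ) = 1/(113.5 − 47.92) = 1/65.58 = 0.01525 hr

Final: 0.01525 hr


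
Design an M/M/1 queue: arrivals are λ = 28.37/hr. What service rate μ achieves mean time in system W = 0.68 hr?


W = 1/(μ−λ) ⇒ μ − λ = 1/W = 1/0.68 = 1.4706
μ = λ + 1/W = 28.37 + 1.4706 = 29.8406 per hr

Final: 29.8406 /hr


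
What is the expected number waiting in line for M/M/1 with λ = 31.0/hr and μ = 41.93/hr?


ρ = 31.0/41.93 = 0.7393
Lq = ρ²/(1−ρ) = 0.5466/0.2607 = 2.0969

Final: 2.0969


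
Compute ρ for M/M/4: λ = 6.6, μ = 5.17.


ρ = λ/(cμ) = 6.6/(4·5.17) = 6.6/20.68 = 0.3191

Final: 0.3191


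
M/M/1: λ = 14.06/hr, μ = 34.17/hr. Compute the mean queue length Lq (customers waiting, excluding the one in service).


ρ = 14.06/34.17 = 0.4115
Lq = ρ²/(1−ρ) = 0.1693/0.5885 = 0.2877

Final: 0.2877


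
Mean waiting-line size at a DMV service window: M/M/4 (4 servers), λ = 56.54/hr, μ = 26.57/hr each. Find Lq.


a = λ/μ = 2.1280; ρ = a/4 = 0.5320
P₀ = 0.113332
Lq = P₀·a^c·ρ / (c!·(1−ρ)²) = 0.113332·20.50487·0.5320/(24·0.21903)
= 0.23518

Final: 0.23518


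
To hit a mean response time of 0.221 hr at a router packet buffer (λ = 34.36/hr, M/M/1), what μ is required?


W = 1/(μ−λ) ⇒ μ − λ = 1/W = 1/0.221 = 4.5249
μ = λ + 1/W = 34.36 + 4.5249 = 38.8849 per hr

Final: 38.8849 /hr


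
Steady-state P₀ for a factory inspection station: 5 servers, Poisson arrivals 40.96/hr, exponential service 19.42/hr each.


a = λ/μ = 40.96/19.42 = 2.1092; ρ = a/c = 0.4218
Σ_{k=0}^{4} a^k/k! (terms k=0..4) = 1.00000 + 2.10917 + 2.22429 + 1.56380 + 0.82458 = 7.72183
Tail: a^5/(5!(1−ρ)) = 41.74011/(120·0.5782) = 0.60162
P₀ = 1/(7.72183 + 0.60162) = 1/8.32345 = 0.120143

Final: 0.120143


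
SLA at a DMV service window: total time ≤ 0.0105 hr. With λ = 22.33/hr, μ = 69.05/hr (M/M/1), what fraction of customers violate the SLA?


W ~ Exponential(μ−λ) for M/M/1.
μ − λ = 69.05 − 22.33 = 46.7200
P(W > t) = e^{−(μ−λ)t} = e^{−0.4906} = 0.612283

Final: 0.612283


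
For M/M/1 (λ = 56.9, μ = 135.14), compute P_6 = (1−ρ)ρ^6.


ρ = 56.9/135.14 = 0.4210
P_n = (1−ρ)·ρ^n = (1 − 0.4210)·0.4210^6 = 0.5790·0.005571 = 0.003226

Final: 0.003226


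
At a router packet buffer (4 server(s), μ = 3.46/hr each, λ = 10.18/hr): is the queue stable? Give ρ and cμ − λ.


Total capacity cμ = 4·3.46 = 13.84/hr
ρ = λ/(cμ) = 10.18/13.84 = 0.7355
Stable ⇔ ρ < 1: YES
Spare capacity = cμ − λ = 13.84 − 10.18 = 3.66/hr

Final: ρ = 0.7355; stable; margin = 3.66/hr


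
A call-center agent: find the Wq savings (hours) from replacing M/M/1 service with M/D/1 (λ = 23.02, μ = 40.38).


ρ = 23.02/40.38 = 0.5701
Wq(M/M/1) = ρ/(μ−λ) = 0.5701/17.36 = 0.03284 hr
Wq(M/D/1) = ρ/(2(μ−λ)) = 0.01642 hr
Savings = 0.03284 − 0.01642 = 0.01642 hr

Final: 0.01642 hr


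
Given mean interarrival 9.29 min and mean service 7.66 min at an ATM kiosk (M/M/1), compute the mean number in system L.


λ = 60/9.29 = 6.4586 /hr
μ = 60/7.66 = 7.8329 /hr
ρ = λ/μ = 6.4586/7.8329 = 0.8245
L = ρ/(1−ρ) = 0.8245/0.1755 = 4.6994

Final: 4.6994


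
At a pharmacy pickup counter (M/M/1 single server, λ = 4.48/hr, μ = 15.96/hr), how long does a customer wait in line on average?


ρ = 4.48/15.96 = 0.2807
Wq = ρ/(μ−λ) = 0.2807/(15.96 − 4.48) = 0.2807/11.48 = 0.02445 hr

Final: 0.02445 hr


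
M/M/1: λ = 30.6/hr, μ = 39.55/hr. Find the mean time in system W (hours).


W = 1/(μ−λ) = 1/(39.55 − 30.6) = 1/8.95 = 0.1117 hr

Final: 0.1117 hr


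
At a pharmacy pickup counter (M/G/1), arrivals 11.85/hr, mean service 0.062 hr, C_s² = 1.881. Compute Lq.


ρ = λ·E[S] = 11.85·0.062 = 0.7347
Lq = ρ²(1+C_s²)/(2(1−ρ)) = 0.5398·(1+1.881)/(2·0.2653)
= 0.5398·2.8810/0.5306 = 2.93087

Final: 2.93087


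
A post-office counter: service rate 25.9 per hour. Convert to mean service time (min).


Mean service time = 1/μ = 1/25.9 hour = 0.03861 hour
In minutes: 0.03861 × 60 = 2.3166 min

Final: 2.3166 min


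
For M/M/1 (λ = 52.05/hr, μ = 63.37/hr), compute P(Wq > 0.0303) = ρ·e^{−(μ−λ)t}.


ρ = 52.05/63.37 = 0.8214
P(Wq > t) = ρ·e^{−(μ−λ)t} = 0.8214·e^{−0.3430}
= 0.8214·0.709641 = 0.582875

Final: 0.582875


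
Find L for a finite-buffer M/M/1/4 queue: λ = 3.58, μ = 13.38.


ρ = 3.58/13.38 = 0.2676
L = ρ[1 − (K+1)ρ^K + Kρ^(K+1)] / [(1−ρ)(1−ρ^(K+1))]
Numerator: 0.2676·(1 − 5·0.005125 + 4·0.001371) = 0.262175
Denominator: (0.7324)·(0.998629) = 0.731432
L = 0.262175/0.731432 = 0.3584

Final: 0.3584


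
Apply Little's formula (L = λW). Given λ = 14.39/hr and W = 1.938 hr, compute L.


L = λW = 14.39·1.938 = 27.8878

Final: 27.8878


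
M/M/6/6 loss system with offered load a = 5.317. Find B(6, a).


B(c,a) = (a^c/c!) / Σ_{k=0}^{c} a^k/k!
a^6/6! = 31.381050
Σ terms (k=0..6): 1.00000 + 5.31700 + 14.13524 + 25.05237 + 33.30086 + 35.41213 + 31.38105 = 145.598646
B = 31.381050/145.598646 = 0.215531

Final: 0.215531


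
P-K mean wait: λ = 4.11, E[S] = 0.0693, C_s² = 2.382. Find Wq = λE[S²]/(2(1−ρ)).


ρ = λ·E[S] = 4.11·0.0693 = 0.2848
E[S²] = E[S]²(1+C_s²) = 0.0693²·(1+2.382) = 0.016242
Wq = λ·E[S²]/(2(1−ρ)) = 4.11·0.016242/(2·0.7152) = 0.04667 hr

Final: 0.04667 hr


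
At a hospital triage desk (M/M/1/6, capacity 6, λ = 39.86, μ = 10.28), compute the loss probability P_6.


ρ = λ/μ = 39.86/10.28 = 3.8774
P_K = (1−ρ)ρ^K/(1−ρ^(K+1)) = (-2.8774·3398.326313)/(1 − 13176.778875)
= -9778.452562/-13175.778875 = 0.742154

Final: 0.742154


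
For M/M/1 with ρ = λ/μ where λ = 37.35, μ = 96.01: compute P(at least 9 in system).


ρ = 37.35/96.01 = 0.3890
P(N ≥ n) = ρ^n = 0.3890^9 = 0.0002041

Final: 0.0002041


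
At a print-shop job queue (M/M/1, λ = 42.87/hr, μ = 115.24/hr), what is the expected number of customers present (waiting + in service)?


ρ = λ/μ = 42.87/115.24 = 0.3720
L = ρ/(1−ρ) = 0.3720/(1 − 0.3720) = 0.3720/0.6280 = 0.5924

Final: 0.5924


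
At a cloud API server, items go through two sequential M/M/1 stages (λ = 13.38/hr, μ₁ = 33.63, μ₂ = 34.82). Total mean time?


Each node sees arrival rate λ = 13.38/hr (tandem ⇒ throughput preserved).
W₁ = 1/(μ₁−λ) = 1/(33.63−13.38) = 0.04938 hr
W₂ = 1/(μ₂−λ) = 1/(34.82−13.38) = 0.04664 hr
W_total = W₁ + W₂ = 0.04938 + 0.04664 = 0.09602 hr

Final: 0.09602 hr


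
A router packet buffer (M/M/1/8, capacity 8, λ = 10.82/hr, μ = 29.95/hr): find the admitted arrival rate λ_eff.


ρ = 0.3613; P_K = (1−ρ)ρ^8/(1−ρ^9) = 0.0001854
λ_eff = λ(1 − P_K) = 10.82·(1 − 0.0001854) = 10.82·0.999815 = 10.8180 /hr

Final: 10.8180 /hr


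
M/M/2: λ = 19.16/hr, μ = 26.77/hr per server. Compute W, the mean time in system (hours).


a = 0.7157; ρ = 0.3579; P₀ = 0.472902
Lq = P₀·a^c·ρ/(c!(1−ρ)²) = 0.10512
Wq = Lq/λ = 0.10512/19.16 = 0.005487 hr
W = Wq + 1/μ = 0.005487 + 0.03736 = 0.04284 hr

Final: 0.04284 hr


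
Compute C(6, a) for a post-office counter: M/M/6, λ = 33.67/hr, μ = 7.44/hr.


a = λ/μ = 4.5255; ρ = a/6 = 0.7543
P₀ = 0.008845 (from M/M/c formula)
C(c,a) = [a^c/(c!(1−ρ))]·P₀ = [8590.55228/(720·0.2457)]·0.008845
= 48.55189·0.008845 = 0.429431

Final: 0.429431


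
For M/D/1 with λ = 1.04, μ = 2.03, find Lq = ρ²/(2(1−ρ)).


ρ = 1.04/2.03 = 0.5123
M/D/1: Lq = ρ²/(2(1−ρ)) = 0.2625/(2·0.4877) = 0.26909

Final: 0.26909


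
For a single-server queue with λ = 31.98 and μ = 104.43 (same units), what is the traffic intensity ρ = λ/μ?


ρ = λ/μ = 31.98/104.43 = 0.3062

Final: 0.3062


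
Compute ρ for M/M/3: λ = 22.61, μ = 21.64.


ρ = λ/(cμ) = 22.61/(3·21.64) = 22.61/64.92 = 0.3483

Final: 0.3483


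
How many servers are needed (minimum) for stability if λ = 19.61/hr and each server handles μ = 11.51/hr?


Stability requires cμ > λ ⇔ c > λ/μ.
λ/μ = 19.61/11.51 = 1.7037
Minimum integer c = ⌊1.7037⌋ + 1 = 2
Check: 2·11.51 = 23.02 > 19.61, while 1·11.51 = 11.51 ≤ 19.61

Final: 2 servers


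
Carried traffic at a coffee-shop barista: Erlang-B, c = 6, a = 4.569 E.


B(6,4.569) = 0.159358 (Erlang-B)
Carried load = a(1 − B) = 4.569·(1 − 0.159358) = 4.569·0.840642 = 3.8409 E

Final: 3.8409 Erlangs


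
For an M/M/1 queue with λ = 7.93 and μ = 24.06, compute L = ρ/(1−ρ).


ρ = λ/μ = 7.93/24.06 = 0.3296
L = ρ/(1−ρ) = 0.3296/(1 − 0.3296) = 0.3296/0.6704 = 0.4916

Final: 0.4916


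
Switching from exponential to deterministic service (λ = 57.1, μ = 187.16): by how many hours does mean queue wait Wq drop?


ρ = 57.1/187.16 = 0.3051
Wq(M/M/1) = ρ/(μ−λ) = 0.3051/130.06 = 0.002346 hr
Wq(M/D/1) = ρ/(2(μ−λ)) = 0.001173 hr
Savings = 0.002346 − 0.001173 = 0.001173 hr

Final: 0.001173 hr


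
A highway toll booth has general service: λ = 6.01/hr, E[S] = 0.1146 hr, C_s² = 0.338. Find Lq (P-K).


ρ = λ·E[S] = 6.01·0.1146 = 0.6887
Lq = ρ²(1+C_s²)/(2(1−ρ)) = 0.4744·(1+0.338)/(2·0.3113)
= 0.4744·1.3380/0.6225 = 1.01960

Final: 1.01960


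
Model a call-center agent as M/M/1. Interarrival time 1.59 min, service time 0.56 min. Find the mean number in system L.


λ = 60/1.59 = 37.7358 /hr
μ = 60/0.56 = 107.1429 /hr
ρ = λ/μ = 37.7358/107.1429 = 0.3522
L = ρ/(1−ρ) = 0.3522/0.6478 = 0.5437

Final: 0.5437


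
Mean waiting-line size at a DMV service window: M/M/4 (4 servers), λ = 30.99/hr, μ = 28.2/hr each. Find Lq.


a = λ/μ = 1.0989; ρ = a/4 = 0.2747
P₀ = 0.332475
Lq = P₀·a^c·ρ / (c!·(1−ρ)²) = 0.332475·1.45844·0.2747/(24·0.52601)
= 0.01055

Final: 0.01055


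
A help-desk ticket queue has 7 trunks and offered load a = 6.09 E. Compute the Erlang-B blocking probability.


B(c,a) = (a^c/c!) / Σ_{k=0}^{c} a^k/k!
a^7/7! = 61.643957
Σ terms (k=0..7): 1.00000 + 6.09000 + 18.54405 + 37.64442 + 57.31363 + 69.80800 + 70.85512 + 61.64396 = 322.899188
B = 61.643957/322.899188 = 0.190908

Final: 0.190908


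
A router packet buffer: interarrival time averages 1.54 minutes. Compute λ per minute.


λ = 1/(interarrival time) in consistent units.
1 minute = 1 min, so λ = 1/1.54 = 0.6494 per minute

Final: 0.6494 /min


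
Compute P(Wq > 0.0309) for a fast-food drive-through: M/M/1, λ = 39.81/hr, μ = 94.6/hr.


ρ = 39.81/94.6 = 0.4208
P(Wq > t) = ρ·e^{−(μ−λ)t} = 0.4208·e^{−1.6930}
= 0.4208·0.183965 = 0.077417

Final: 0.077417


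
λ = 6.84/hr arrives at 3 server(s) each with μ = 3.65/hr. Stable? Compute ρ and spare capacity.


Total capacity cμ = 3·3.65 = 10.95/hr
ρ = λ/(cμ) = 6.84/10.95 = 0.6247
Stable ⇔ ρ < 1: YES
Spare capacity = cμ − λ = 10.95 − 6.84 = 4.11/hr

Final: ρ = 0.6247; stable; margin = 4.11/hr


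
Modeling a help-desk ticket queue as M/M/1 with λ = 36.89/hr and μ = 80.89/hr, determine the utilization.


ρ = λ/μ = 36.89/80.89 = 0.4561

Final: 0.4561


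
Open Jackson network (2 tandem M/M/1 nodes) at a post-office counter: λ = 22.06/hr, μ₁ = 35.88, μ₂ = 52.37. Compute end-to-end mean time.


Each node sees arrival rate λ = 22.06/hr (tandem ⇒ throughput preserved).
W₁ = 1/(μ₁−λ) = 1/(35.88−22.06) = 0.07236 hr
W₂ = 1/(μ₂−λ) = 1/(52.37−22.06) = 0.03299 hr
W_total = W₁ + W₂ = 0.07236 + 0.03299 = 0.10535 hr

Final: 0.10535 hr


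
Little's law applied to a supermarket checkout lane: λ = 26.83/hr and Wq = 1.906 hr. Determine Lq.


Lq = λWq = 26.83·1.906 = 51.1380

Final: 51.1380


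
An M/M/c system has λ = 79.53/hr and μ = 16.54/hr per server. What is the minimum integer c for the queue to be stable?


Stability requires cμ > λ ⇔ c > λ/μ.
λ/μ = 79.53/16.54 = 4.8083
Minimum integer c = ⌊4.8083⌋ + 1 = 5
Check: 5·16.54 = 82.70 > 79.53, while 4·16.54 = 66.16 ≤ 79.53

Final: 5 servers


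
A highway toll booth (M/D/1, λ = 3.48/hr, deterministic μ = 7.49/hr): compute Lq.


ρ = 3.48/7.49 = 0.4646
M/D/1: Lq = ρ²/(2(1−ρ)) = 0.2159/(2·0.5354) = 0.20161

Final: 0.20161


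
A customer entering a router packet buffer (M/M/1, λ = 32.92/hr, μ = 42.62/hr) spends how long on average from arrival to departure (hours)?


W = 1/(μ−λ) = 1/(42.62 − 32.92) = 1/9.70 = 0.1031 hr

Final: 0.1031 hr


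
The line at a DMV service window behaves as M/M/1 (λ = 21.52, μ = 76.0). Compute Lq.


ρ = 21.52/76.0 = 0.2832
Lq = ρ²/(1−ρ) = 0.08018/0.7168 = 0.1118

Final: 0.1118


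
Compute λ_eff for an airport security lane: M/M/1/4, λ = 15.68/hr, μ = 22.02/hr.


ρ = 0.7121; P_K = (1−ρ)ρ^4/(1−ρ^5) = 0.090617
λ_eff = λ(1 − P_K) = 15.68·(1 − 0.090617) = 15.68·0.909383 = 14.2591 /hr

Final: 14.2591 /hr


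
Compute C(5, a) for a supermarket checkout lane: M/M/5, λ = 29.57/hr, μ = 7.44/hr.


a = λ/μ = 3.9745; ρ = a/5 = 0.7949
P₀ = 0.013509 (from M/M/c formula)
C(c,a) = [a^c/(c!(1−ρ))]·P₀ = [991.72656/(120·0.2051)]·0.013509
= 40.29295·0.013509 = 0.544307

Final: 0.544307


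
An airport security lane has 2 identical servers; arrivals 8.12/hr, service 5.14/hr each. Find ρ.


ρ = λ/(cμ) = 8.12/(2·5.14) = 8.12/10.28 = 0.7899

Final: 0.7899


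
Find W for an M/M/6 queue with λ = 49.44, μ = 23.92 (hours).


a = 2.0669; ρ = 0.3445; P₀ = 0.126350
Lq = P₀·a^c·ρ/(c!(1−ρ)²) = 0.01097
Wq = Lq/λ = 0.01097/49.44 = 0.0002219 hr
W = Wq + 1/μ = 0.0002219 + 0.04181 = 0.04203 hr

Final: 0.04203 hr


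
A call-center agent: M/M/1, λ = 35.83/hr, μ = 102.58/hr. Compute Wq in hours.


ρ = 35.83/102.58 = 0.3493
Wq = ρ/(μ−λ) = 0.3493/(102.58 − 35.83) = 0.3493/66.75 = 0.005233 hr

Final: 0.005233 hr


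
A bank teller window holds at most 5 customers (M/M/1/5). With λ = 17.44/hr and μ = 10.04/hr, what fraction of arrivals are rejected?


ρ = λ/μ = 17.44/10.04 = 1.7371
P_K = (1−ρ)ρ^K/(1−ρ^(K+1)) = (-0.7371·15.814805)/(1 − 27.471135)
= -11.656330/-26.471135 = 0.440341

Final: 0.440341


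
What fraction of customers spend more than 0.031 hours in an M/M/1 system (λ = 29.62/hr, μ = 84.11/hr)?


W ~ Exponential(μ−λ) for M/M/1.
μ − λ = 84.11 − 29.62 = 54.4900
P(W > t) = e^{−(μ−λ)t} = e^{−1.6892} = 0.184669

Final: 0.184669


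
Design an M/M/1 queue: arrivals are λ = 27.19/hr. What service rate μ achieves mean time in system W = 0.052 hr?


W = 1/(μ−λ) ⇒ μ − λ = 1/W = 1/0.052 = 19.2308
μ = λ + 1/W = 27.19 + 19.2308 = 46.4208 per hr

Final: 46.4208 /hr


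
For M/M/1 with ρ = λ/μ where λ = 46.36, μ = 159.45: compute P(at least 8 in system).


ρ = 46.36/159.45 = 0.2907
P(N ≥ n) = ρ^n = 0.2907^8 = 0.00005107

Final: 0.00005107


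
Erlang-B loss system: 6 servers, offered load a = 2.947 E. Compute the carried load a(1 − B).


B(6,2.947) = 0.049285 (Erlang-B)
Carried load = a(1 − B) = 2.947·(1 − 0.049285) = 2.947·0.950715 = 2.8018 E

Final: 2.8018 Erlangs


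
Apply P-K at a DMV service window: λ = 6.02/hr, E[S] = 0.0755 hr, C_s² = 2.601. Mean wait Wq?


ρ = λ·E[S] = 6.02·0.0755 = 0.4545
E[S²] = E[S]²(1+C_s²) = 0.0755²·(1+2.601) = 0.020527
Wq = λ·E[S²]/(2(1−ρ)) = 6.02·0.020527/(2·0.5455) = 0.11327 hr

Final: 0.11327 hr


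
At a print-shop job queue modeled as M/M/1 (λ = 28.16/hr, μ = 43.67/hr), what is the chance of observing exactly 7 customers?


ρ = 28.16/43.67 = 0.6448
P_n = (1−ρ)·ρ^n = (1 − 0.6448)·0.6448^7 = 0.3552·0.046360 = 0.016465

Final: 0.016465


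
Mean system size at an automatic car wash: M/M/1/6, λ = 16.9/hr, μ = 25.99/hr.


ρ = 16.9/25.99 = 0.6503
L = ρ[1 − (K+1)ρ^K + Kρ^(K+1)] / [(1−ρ)(1−ρ^(K+1))]
Numerator: 0.6503·(1 − 7·0.075593 + 6·0.049154) = 0.497945
Denominator: (0.3497)·(0.950846) = 0.332558
L = 0.497945/0.332558 = 1.4973

Final: 1.4973


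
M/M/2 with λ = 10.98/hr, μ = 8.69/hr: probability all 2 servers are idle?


a = λ/μ = 10.98/8.69 = 1.2635; ρ = a/c = 0.6318
Σ_{k=0}^{1} a^k/k! (terms k=0..1) = 1.00000 + 1.26352 = 2.26352
Tail: a^2/(2!(1−ρ)) = 1.59649/(2·0.3682) = 2.16773
P₀ = 1/(2.26352 + 2.16773) = 1/4.43125 = 0.225670

Final: 0.225670


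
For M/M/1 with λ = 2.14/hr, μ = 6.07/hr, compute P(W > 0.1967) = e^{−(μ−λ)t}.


W ~ Exponential(μ−λ) for M/M/1.
μ − λ = 6.07 − 2.14 = 3.9300
P(W > t) = e^{−(μ−λ)t} = e^{−0.7730} = 0.461612

Final: 0.461612


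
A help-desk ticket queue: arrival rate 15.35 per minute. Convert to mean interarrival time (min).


Mean interarrival time = 1/λ = 1/15.35 minute = 0.06515 minute
In minutes: 0.06515 × 1 = 0.06515 min

Final: 0.06515 min


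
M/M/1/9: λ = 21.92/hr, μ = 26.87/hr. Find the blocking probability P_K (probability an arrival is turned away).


ρ = λ/μ = 21.92/26.87 = 0.8158
P_K = (1−ρ)ρ^K/(1−ρ^(K+1)) = (0.1842·0.160013)/(1 − 0.130536)
= 0.029478/0.869464 = 0.033903

Final: 0.033903


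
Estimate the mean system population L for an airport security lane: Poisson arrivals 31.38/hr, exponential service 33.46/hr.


ρ = λ/μ = 31.38/33.46 = 0.9378
L = ρ/(1−ρ) = 0.9378/(1 − 0.9378) = 0.9378/0.06216 = 15.0865

Final: 15.0865


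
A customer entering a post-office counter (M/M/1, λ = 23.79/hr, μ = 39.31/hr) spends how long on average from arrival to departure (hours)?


W = 1/(μ−λ) = 1/(39.31 − 23.79) = 1/15.52 = 0.06443 hr

Final: 0.06443 hr


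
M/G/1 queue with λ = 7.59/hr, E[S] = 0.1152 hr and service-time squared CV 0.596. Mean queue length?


ρ = λ·E[S] = 7.59·0.1152 = 0.8744
Lq = ρ²(1+C_s²)/(2(1−ρ)) = 0.7645·(1+0.596)/(2·0.1256)
= 0.7645·1.5960/0.2513 = 4.85614

Final: 4.85614


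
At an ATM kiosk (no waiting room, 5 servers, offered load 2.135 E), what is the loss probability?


B(c,a) = (a^c/c!) / Σ_{k=0}^{c} a^k/k!
a^5/5! = 0.369665
Σ terms (k=0..5): 1.00000 + 2.13500 + 2.27911 + 1.62197 + 0.86573 + 0.36966 = 8.271471
B = 0.369665/8.271471 = 0.044692

Final: 0.044692


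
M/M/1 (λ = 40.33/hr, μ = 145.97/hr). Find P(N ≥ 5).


ρ = 40.33/145.97 = 0.2763
P(N ≥ n) = ρ^n = 0.2763^5 = 0.001610

Final: 0.001610


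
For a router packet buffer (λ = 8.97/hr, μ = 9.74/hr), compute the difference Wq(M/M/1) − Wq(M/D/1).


ρ = 8.97/9.74 = 0.9209
Wq(M/M/1) = ρ/(μ−λ) = 0.9209/0.7700 = 1.19603 hr
Wq(M/D/1) = ρ/(2(μ−λ)) = 0.59802 hr
Savings = 1.19603 − 0.59802 = 0.59802 hr

Final: 0.59802 hr


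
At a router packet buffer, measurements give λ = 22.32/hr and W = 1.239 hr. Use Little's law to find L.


L = λW = 22.32·1.239 = 27.6545

Final: 27.6545


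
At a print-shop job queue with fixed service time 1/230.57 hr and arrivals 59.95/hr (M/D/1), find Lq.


ρ = 59.95/230.57 = 0.2600
M/D/1: Lq = ρ²/(2(1−ρ)) = 0.06760/(2·0.7400) = 0.04568

Final: 0.04568


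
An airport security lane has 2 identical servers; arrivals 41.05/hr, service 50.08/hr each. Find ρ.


ρ = λ/(cμ) = 41.05/(2·50.08) = 41.05/100.16 = 0.4098

Final: 0.4098


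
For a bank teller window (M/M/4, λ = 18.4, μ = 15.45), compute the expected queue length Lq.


a = λ/μ = 1.1909; ρ = a/4 = 0.2977
P₀ = 0.302940
Lq = P₀·a^c·ρ / (c!·(1−ρ)²) = 0.302940·2.01167·0.2977/(24·0.49318)
= 0.01533

Final: 0.01533


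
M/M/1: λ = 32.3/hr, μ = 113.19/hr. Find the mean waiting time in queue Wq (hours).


ρ = 32.3/113.19 = 0.2854
Wq = ρ/(μ−λ) = 0.2854/(113.19 − 32.3) = 0.2854/80.89 = 0.003528 hr

Final: 0.003528 hr


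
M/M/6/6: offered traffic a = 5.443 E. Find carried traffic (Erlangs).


B(6,5.443) = 0.224837 (Erlang-B)
Carried load = a(1 − B) = 5.443·(1 − 0.224837) = 5.443·0.775163 = 4.2192 E

Final: 4.2192 Erlangs


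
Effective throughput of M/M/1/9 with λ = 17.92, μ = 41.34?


ρ = 0.4335; P_K = (1−ρ)ρ^9/(1−ρ^10) = 0.0003062
λ_eff = λ(1 − P_K) = 17.92·(1 − 0.0003062) = 17.92·0.999694 = 17.9145 /hr

Final: 17.9145 /hr


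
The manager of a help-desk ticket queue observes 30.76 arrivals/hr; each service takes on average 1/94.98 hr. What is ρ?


ρ = λ/μ = 30.76/94.98 = 0.3239

Final: 0.3239


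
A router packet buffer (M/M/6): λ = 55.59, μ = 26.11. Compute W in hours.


a = 2.1291; ρ = 0.3548; P₀ = 0.118691
Lq = P₀·a^c·ρ/(c!(1−ρ)²) = 0.01309
Wq = Lq/λ = 0.01309/55.59 = 0.0002355 hr
W = Wq + 1/μ = 0.0002355 + 0.03830 = 0.03853 hr

Final: 0.03853 hr


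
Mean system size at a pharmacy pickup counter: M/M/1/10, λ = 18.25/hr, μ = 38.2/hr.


ρ = 18.25/38.2 = 0.4777
L = ρ[1 − (K+1)ρ^K + Kρ^(K+1)] / [(1−ρ)(1−ρ^(K+1))]
Numerator: 0.4777·(1 − 11·0.0006194 + 10·0.0002959) = 0.475907
Denominator: (0.5223)·(0.999704) = 0.522097
L = 0.475907/0.522097 = 0.9115

Final: 0.9115


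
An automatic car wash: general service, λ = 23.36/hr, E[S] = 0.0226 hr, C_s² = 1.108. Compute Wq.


ρ = λ·E[S] = 23.36·0.0226 = 0.5279
E[S²] = E[S]²(1+C_s²) = 0.0226²·(1+1.108) = 0.001077
Wq = λ·E[S²]/(2(1−ρ)) = 23.36·0.001077/(2·0.4721) = 0.02664 hr

Final: 0.02664 hr


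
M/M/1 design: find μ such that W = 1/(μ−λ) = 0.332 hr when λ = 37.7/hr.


W = 1/(μ−λ) ⇒ μ − λ = 1/W = 1/0.332 = 3.0120
μ = λ + 1/W = 37.7 + 3.0120 = 40.7120 per hr

Final: 40.7120 /hr


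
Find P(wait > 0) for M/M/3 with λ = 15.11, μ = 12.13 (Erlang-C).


a = λ/μ = 1.2457; ρ = a/3 = 0.4152
P₀ = 0.279922 (from M/M/c formula)
C(c,a) = [a^c/(c!(1−ρ))]·P₀ = [1.93291/(6·0.5848)]·0.279922
= 0.55090·0.279922 = 0.154208

Final: 0.154208


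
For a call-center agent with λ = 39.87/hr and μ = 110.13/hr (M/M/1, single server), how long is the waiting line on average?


ρ = 39.87/110.13 = 0.3620
Lq = ρ²/(1−ρ) = 0.1311/0.6380 = 0.2054

Final: 0.2054


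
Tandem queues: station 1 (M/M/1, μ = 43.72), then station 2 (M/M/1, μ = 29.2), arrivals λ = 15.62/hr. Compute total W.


Each node sees arrival rate λ = 15.62/hr (tandem ⇒ throughput preserved).
W₁ = 1/(μ₁−λ) = 1/(43.72−15.62) = 0.03559 hr
W₂ = 1/(μ₂−λ) = 1/(29.2−15.62) = 0.07364 hr
W_total = W₁ + W₂ = 0.03559 + 0.07364 = 0.10922 hr

Final: 0.10922 hr


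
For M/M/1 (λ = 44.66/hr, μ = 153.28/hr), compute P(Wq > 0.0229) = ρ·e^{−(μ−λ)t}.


ρ = 44.66/153.28 = 0.2914
P(Wq > t) = ρ·e^{−(μ−λ)t} = 0.2914·e^{−2.4874}
= 0.2914·0.083126 = 0.024220

Final: 0.024220


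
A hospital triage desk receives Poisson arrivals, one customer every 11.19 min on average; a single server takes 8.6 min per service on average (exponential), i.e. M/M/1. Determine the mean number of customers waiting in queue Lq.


λ = 60/11.19 = 5.3619 /hr
μ = 60/8.6 = 6.9767 /hr
ρ = λ/μ = 5.3619/6.9767 = 0.7685
Lq = ρ²/(1−ρ) = 0.5907/0.2315 = 2.5519

Final: 2.5519


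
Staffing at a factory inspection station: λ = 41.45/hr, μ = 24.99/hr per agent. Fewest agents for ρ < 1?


Stability requires cμ > λ ⇔ c > λ/μ.
λ/μ = 41.45/24.99 = 1.6587
Minimum integer c = ⌊1.6587⌋ + 1 = 2
Check: 2·24.99 = 49.98 > 41.45, while 1·24.99 = 24.99 ≤ 41.45

Final: 2 servers


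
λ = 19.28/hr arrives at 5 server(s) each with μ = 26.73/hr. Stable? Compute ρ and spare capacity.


Total capacity cμ = 5·26.73 = 133.65/hr
ρ = λ/(cμ) = 19.28/133.65 = 0.1443
Stable ⇔ ρ < 1: YES
Spare capacity = cμ − λ = 133.65 − 19.28 = 114.37/hr

Final: ρ = 0.1443; stable; margin = 114.37/hr


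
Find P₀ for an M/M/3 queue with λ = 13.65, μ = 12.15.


a = λ/μ = 13.65/12.15 = 1.1235; ρ = a/c = 0.3745
Σ_{k=0}^{2} a^k/k! (terms k=0..2) = 1.00000 + 1.12346 + 0.63108 = 2.75453
Tail: a^3/(3!(1−ρ)) = 1.41798/(6·0.6255) = 0.37782
P₀ = 1/(2.75453 + 0.37782) = 1/3.13235 = 0.319249

Final: 0.319249


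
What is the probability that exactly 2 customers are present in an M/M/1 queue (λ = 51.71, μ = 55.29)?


ρ = 51.71/55.29 = 0.9353
P_n = (1−ρ)·ρ^n = (1 − 0.9353)·0.9353^2 = 0.06475·0.874693 = 0.056636

Final: 0.056636


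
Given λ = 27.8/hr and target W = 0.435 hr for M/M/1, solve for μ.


W = 1/(μ−λ) ⇒ μ − λ = 1/W = 1/0.435 = 2.2989
μ = λ + 1/W = 27.8 + 2.2989 = 30.0989 per hr

Final: 30.0989 /hr


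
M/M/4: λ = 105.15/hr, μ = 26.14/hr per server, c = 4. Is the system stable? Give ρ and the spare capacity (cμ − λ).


Total capacity cμ = 4·26.14 = 104.56/hr
ρ = λ/(cμ) = 105.15/104.56 = 1.0056
Stable ⇔ ρ < 1: NO
Spare capacity = cμ − λ = 104.56 − 105.15 = -0.59/hr

Final: ρ = 1.0056; unstable; margin = -0.59/hr


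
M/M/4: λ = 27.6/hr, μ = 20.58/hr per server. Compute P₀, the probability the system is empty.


a = λ/μ = 27.6/20.58 = 1.3411; ρ = a/c = 0.3353
Σ_{k=0}^{3} a^k/k! (terms k=0..3) = 1.00000 + 1.34111 + 0.89929 + 0.40201 = 3.64241
Tail: a^4/(4!(1−ρ)) = 3.23486/(24·0.6647) = 0.20277
P₀ = 1/(3.64241 + 0.20277) = 1/3.84518 = 0.260066

Final: 0.260066


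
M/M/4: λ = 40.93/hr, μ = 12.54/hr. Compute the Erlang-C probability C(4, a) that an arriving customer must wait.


a = λ/μ = 3.2640; ρ = a/4 = 0.8160
P₀ = 0.024340 (from M/M/c formula)
C(c,a) = [a^c/(c!(1−ρ))]·P₀ = [113.49503/(24·0.1840)]·0.024340
= 25.69931·0.024340 = 0.625510

Final: 0.625510


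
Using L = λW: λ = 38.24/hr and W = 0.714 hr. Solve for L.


L = λW = 38.24·0.714 = 27.3034

Final: 27.3034


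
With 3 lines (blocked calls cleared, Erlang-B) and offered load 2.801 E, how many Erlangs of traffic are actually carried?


B(3,2.801) = 0.321664 (Erlang-B)
Carried load = a(1 − B) = 2.801·(1 − 0.321664) = 2.801·0.678336 = 1.9000 E

Final: 1.9000 Erlangs


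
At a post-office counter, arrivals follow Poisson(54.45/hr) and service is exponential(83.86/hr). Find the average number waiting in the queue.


ρ = 54.45/83.86 = 0.6493
Lq = ρ²/(1−ρ) = 0.4216/0.3507 = 1.2021

Final: 1.2021


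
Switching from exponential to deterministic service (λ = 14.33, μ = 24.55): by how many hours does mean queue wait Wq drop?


ρ = 14.33/24.55 = 0.5837
Wq(M/M/1) = ρ/(μ−λ) = 0.5837/10.22 = 0.05711 hr
Wq(M/D/1) = ρ/(2(μ−λ)) = 0.02856 hr
Savings = 0.05711 − 0.02856 = 0.02856 hr

Final: 0.02856 hr


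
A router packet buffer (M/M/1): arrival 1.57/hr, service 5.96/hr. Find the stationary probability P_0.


ρ = 1.57/5.96 = 0.2634
P_n = (1−ρ)·ρ^n = (1 − 0.2634)·0.2634^0 = 0.7366·1.000000 = 0.736577

Final: 0.736577


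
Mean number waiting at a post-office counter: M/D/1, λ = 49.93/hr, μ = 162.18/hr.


ρ = 49.93/162.18 = 0.3079
M/D/1: Lq = ρ²/(2(1−ρ)) = 0.09478/(2·0.6921) = 0.06847

Final: 0.06847


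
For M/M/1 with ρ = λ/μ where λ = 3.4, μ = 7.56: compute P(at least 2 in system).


ρ = 3.4/7.56 = 0.4497
P(N ≥ n) = ρ^n = 0.4497^2 = 0.202262

Final: 0.202262


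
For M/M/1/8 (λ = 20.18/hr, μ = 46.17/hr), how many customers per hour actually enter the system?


ρ = 0.4371; P_K = (1−ρ)ρ^8/(1−ρ^9) = 0.0007502
λ_eff = λ(1 − P_K) = 20.18·(1 − 0.0007502) = 20.18·0.999250 = 20.1649 /hr

Final: 20.1649 /hr


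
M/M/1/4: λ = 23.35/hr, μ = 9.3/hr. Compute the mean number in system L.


ρ = 23.35/9.3 = 2.5108
L = ρ[1 − (K+1)ρ^K + Kρ^(K+1)] / [(1−ρ)(1−ρ^(K+1))]
Numerator: 2.5108·(1 − 5·39.738891 + 4·99.774528) = 505.674770
Denominator: (-1.5108)·(-98.774528) = 149.223884
L = 505.674770/149.223884 = 3.3887

Final: 3.3887


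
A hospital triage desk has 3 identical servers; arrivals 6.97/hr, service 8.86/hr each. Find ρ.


ρ = λ/(cμ) = 6.97/(3·8.86) = 6.97/26.58 = 0.2622

Final: 0.2622


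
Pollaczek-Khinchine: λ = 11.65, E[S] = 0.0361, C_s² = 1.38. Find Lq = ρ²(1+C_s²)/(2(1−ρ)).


ρ = λ·E[S] = 11.65·0.0361 = 0.4206
Lq = ρ²(1+C_s²)/(2(1−ρ)) = 0.1769·(1+1.38)/(2·0.5794)
= 0.1769·2.3800/1.1589 = 0.36325

Final: 0.36325


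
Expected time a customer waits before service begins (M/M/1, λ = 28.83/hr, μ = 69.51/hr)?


ρ = 28.83/69.51 = 0.4148
Wq = ρ/(μ−λ) = 0.4148/(69.51 − 28.83) = 0.4148/40.68 = 0.01020 hr

Final: 0.01020 hr


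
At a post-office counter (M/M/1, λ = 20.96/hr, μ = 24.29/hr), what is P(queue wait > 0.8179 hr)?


ρ = 20.96/24.29 = 0.8629
P(Wq > t) = ρ·e^{−(μ−λ)t} = 0.8629·e^{−2.7236}
= 0.8629·0.065638 = 0.056639

Final: 0.056639


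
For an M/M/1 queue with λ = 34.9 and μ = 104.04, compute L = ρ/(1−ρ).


ρ = λ/μ = 34.9/104.04 = 0.3354
L = ρ/(1−ρ) = 0.3354/(1 − 0.3354) = 0.3354/0.6646 = 0.5048

Final: 0.5048


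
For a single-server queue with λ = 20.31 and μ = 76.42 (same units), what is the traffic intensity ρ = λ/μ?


ρ = λ/μ = 20.31/76.42 = 0.2658

Final: 0.2658


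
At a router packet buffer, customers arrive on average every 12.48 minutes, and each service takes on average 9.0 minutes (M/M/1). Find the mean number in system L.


λ = 60/12.48 = 4.8077 /hr
μ = 60/9.0 = 6.6667 /hr
ρ = λ/μ = 4.8077/6.6667 = 0.7212
L = ρ/(1−ρ) = 0.7212/0.2788 = 2.5862

Final: 2.5862


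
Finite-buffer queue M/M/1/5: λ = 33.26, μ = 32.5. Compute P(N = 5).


ρ = λ/μ = 33.26/32.5 = 1.0234
P_K = (1−ρ)ρ^K/(1−ρ^(K+1)) = (-0.02338·1.122521)/(1 − 1.148771)
= -0.026250/-0.148771 = 0.176444

Final: 0.176444
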